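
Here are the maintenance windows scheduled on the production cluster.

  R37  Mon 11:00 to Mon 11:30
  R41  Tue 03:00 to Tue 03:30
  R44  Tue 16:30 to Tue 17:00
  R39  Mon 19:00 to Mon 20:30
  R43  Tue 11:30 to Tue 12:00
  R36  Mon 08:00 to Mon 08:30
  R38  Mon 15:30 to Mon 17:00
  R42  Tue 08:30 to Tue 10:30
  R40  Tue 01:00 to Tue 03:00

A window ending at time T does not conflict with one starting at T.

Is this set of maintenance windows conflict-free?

Yes

Sorted by start: R36, R37, R38, R39, R40, R41, R42, R43, R44.
R37 starts after R36 ends, so R36 has no further overlaps.
R38 starts after R37 ends, so R37 has no further overlaps.
R39 starts after R38 ends, so R38 has no further overlaps.
R40 starts after R39 ends, so R39 has no further overlaps.
R41 starts exactly when R40 ends (back-to-back, no overlap), so R40 has no further overlaps.
R42 starts after R41 ends, so R41 has no further overlaps.
R43 starts after R42 ends, so R42 has no further overlaps.
R44 starts after R43 ends.
Every pair is clear; the schedule has no overlaps.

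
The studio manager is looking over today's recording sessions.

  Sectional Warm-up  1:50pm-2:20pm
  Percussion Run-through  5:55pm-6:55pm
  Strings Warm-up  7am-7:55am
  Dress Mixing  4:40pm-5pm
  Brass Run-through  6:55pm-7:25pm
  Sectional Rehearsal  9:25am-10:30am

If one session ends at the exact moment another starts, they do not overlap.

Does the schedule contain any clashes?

No

Sorted by start: Strings Warm-up, Sectional Rehearsal, Sectional Warm-up, Dress Mixing, Percussion Run-through, Brass Run-through.
Sectional Rehearsal starts after Strings Warm-up ends; Strings Warm-up is clear from here.
Sectional Warm-up starts after Sectional Rehearsal ends; Sectional Rehearsal is clear from here.
Dress Mixing starts after Sectional Warm-up ends; Sectional Warm-up is clear from here.
Percussion Run-through starts after Dress Mixing ends; Dress Mixing is clear from here.
Brass Run-through starts exactly when Percussion Run-through ends (back-to-back, no overlap).
Every pair is clear; the schedule has no overlaps.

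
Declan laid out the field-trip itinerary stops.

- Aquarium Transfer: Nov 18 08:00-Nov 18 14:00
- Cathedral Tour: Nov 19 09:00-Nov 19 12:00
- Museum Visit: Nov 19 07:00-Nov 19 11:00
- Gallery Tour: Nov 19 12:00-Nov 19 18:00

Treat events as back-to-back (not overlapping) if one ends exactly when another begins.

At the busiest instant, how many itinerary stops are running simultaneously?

Sort all start/end points and keep a running count:
Nov 18 08:00 start Aquarium Transfer → 1
Nov 18 14:00 end Aquarium Transfer → 0
Nov 19 07:00 start Museum Visit → 1
Nov 19 09:00 start Cathedral Tour → 2
Nov 19 11:00 end Museum Visit → 1
Nov 19 12:00 end Cathedral Tour → 0
Nov 19 12:00 start Gallery Tour → 1
Nov 19 18:00 end Gallery Tour → 0
Peak is 2, at Nov 19 09:00 (Cathedral Tour, Museum Visit).

2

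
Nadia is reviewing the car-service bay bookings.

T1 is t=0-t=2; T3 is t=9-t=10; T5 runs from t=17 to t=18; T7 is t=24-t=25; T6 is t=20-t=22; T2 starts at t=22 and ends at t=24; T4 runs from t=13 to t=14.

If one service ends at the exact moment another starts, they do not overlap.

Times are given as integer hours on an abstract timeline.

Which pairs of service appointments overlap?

none

Two intervals overlap when each starts before the other ends.
Sorted by start: T1, T3, T4, T5, T6, T2, T7.
T3 starts after T1 ends, so T1 has no further overlaps.
T4 starts after T3 ends, so T3 has no further overlaps.
T5 starts after T4 ends, so T4 has no further overlaps.
T6 starts after T5 ends, so T5 has no further overlaps.
T2 starts exactly when T6 ends (back-to-back, no overlap), so T6 has no further overlaps.
T7 starts exactly when T2 ends (back-to-back, no overlap).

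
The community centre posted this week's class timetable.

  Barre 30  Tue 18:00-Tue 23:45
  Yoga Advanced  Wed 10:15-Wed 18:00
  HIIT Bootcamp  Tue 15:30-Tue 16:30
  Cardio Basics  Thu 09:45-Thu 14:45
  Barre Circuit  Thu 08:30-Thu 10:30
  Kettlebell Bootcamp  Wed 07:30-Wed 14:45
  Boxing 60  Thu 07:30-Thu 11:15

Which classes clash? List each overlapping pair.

Barre Circuit & Boxing 60, Barre Circuit & Cardio Basics, Boxing 60 & Cardio Basics, Kettlebell Bootcamp & Yoga Advanced

Two intervals overlap when each starts before the other ends.
Sorted by start: HIIT Bootcamp, Barre 30, Kettlebell Bootcamp, Yoga Advanced, Boxing 60, Barre Circuit, Cardio Basics.
Barre 30 starts after HIIT Bootcamp ends — done with HIIT Bootcamp.
Kettlebell Bootcamp starts after Barre 30 ends — done with Barre 30.
Yoga Advanced starts before Kettlebell Bootcamp ends → Kettlebell Bootcamp and Yoga Advanced overlap.
Boxing 60 starts after Kettlebell Bootcamp ends — done with Kettlebell Bootcamp.
Boxing 60 starts after Yoga Advanced ends — done with Yoga Advanced.
Barre Circuit starts before Boxing 60 ends → Boxing 60 and Barre Circuit overlap.
Cardio Basics starts before Boxing 60 ends → Boxing 60 and Cardio Basics overlap.
Cardio Basics starts before Barre Circuit ends → Barre Circuit and Cardio Basics overlap.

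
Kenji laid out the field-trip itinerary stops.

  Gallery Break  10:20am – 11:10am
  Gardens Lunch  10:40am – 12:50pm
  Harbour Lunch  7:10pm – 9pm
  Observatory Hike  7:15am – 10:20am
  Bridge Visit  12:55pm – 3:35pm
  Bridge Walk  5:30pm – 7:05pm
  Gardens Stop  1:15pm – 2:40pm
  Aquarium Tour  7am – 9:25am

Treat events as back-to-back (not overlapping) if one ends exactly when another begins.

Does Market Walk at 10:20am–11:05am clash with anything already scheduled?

Yes — it overlaps Gallery Break, Gardens Lunch

Aquarium Tour: ends 9:25am at or before Market Walk starts 10:20am → clear.
Observatory Hike: ends 10:20am at or before Market Walk starts 10:20am → clear.
Gallery Break: starts 10:20am before Market Walk ends 11:05am, and ends 11:10am after Market Walk starts 10:20am → overlap.
Gardens Lunch: starts 10:40am before Market Walk ends 11:05am, and ends 12:50pm after Market Walk starts 10:20am → overlap.
Bridge Visit: starts 12:55pm at or after Market Walk ends 11:05am → clear.
Gardens Stop: starts 1:15pm at or after Market Walk ends 11:05am → clear.
Bridge Walk: starts 5:30pm at or after Market Walk ends 11:05am → clear.
Harbour Lunch: starts 7:10pm at or after Market Walk ends 11:05am → clear.
Market Walk overlaps Gardens Lunch, Gallery Break.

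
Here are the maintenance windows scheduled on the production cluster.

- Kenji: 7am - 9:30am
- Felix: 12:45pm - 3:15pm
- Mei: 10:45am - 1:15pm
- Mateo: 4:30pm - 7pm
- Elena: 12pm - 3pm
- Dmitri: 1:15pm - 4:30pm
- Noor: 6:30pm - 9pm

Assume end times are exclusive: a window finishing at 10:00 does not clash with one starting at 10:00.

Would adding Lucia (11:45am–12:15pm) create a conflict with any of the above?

Yes — it overlaps Elena, Mei

Kenji: ends 9:30am at or before Lucia starts 11:45am → clear.
Mei: starts 10:45am before Lucia ends 12:15pm, and ends 1:15pm after Lucia starts 11:45am → overlap.
Elena: starts 12pm before Lucia ends 12:15pm, and ends 3pm after Lucia starts 11:45am → overlap.
Felix: starts 12:45pm at or after Lucia ends 12:15pm → clear.
Dmitri: starts 1:15pm at or after Lucia ends 12:15pm → clear.
Mateo: starts 4:30pm at or after Lucia ends 12:15pm → clear.
Noor: starts 6:30pm at or after Lucia ends 12:15pm → clear.
Lucia overlaps Mei, Elena.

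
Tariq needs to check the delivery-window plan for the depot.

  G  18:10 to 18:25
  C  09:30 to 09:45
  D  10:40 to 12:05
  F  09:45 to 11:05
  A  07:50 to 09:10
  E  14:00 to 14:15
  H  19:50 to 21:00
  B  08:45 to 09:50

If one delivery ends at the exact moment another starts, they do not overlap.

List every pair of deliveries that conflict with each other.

Check each pair: they overlap iff neither finishes before the other starts.
Sorted by start: A, B, C, F, D, E, G, H.
B starts before A ends → A and B overlap.
C starts after A ends; A is clear from here.
C starts before B ends → B and C overlap.
F starts before B ends → B and F overlap.
D starts after B ends; B is clear from here.
F starts exactly when C ends (back-to-back, no overlap); C is clear from here.
D starts before F ends → F and D overlap.
E starts after F ends; F is clear from here.
E starts after D ends; D is clear from here.
G starts after E ends; E is clear from here.
H starts after G ends.

A & B, B & C, B & F, D & F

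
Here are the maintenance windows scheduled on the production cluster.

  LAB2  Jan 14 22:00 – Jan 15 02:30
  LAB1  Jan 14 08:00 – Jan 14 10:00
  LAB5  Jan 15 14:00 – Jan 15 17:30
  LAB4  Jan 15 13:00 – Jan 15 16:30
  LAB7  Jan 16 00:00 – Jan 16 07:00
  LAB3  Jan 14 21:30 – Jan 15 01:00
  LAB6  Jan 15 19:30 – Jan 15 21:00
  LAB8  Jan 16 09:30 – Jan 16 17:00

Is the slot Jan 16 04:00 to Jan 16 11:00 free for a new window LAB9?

LAB1: ends Jan 14 10:00 at or before LAB9 starts Jan 16 04:00 → clear.
LAB3: ends Jan 15 01:00 at or before LAB9 starts Jan 16 04:00 → clear.
LAB2: ends Jan 15 02:30 at or before LAB9 starts Jan 16 04:00 → clear.
LAB4: ends Jan 15 16:30 at or before LAB9 starts Jan 16 04:00 → clear.
LAB5: ends Jan 15 17:30 at or before LAB9 starts Jan 16 04:00 → clear.
LAB6: ends Jan 15 21:00 at or before LAB9 starts Jan 16 04:00 → clear.
LAB7: starts Jan 16 00:00 before LAB9 ends Jan 16 11:00, and ends Jan 16 07:00 after LAB9 starts Jan 16 04:00 → overlap.
LAB8: starts Jan 16 09:30 before LAB9 ends Jan 16 11:00, and ends Jan 16 17:00 after LAB9 starts Jan 16 04:00 → overlap.
LAB9 overlaps LAB7, LAB8.

No — it overlaps LAB7, LAB8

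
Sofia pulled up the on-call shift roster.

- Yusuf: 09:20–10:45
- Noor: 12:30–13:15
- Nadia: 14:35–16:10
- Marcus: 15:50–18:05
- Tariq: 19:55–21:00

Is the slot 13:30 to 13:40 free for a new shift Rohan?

Yusuf: ends 10:45 at or before Rohan starts 13:30 → clear.
Noor: ends 13:15 at or before Rohan starts 13:30 → clear.
Nadia: starts 14:35 at or after Rohan ends 13:40 → clear.
Marcus: starts 15:50 at or after Rohan ends 13:40 → clear.
Tariq: starts 19:55 at or after Rohan ends 13:40 → clear.

Yes — the slot is free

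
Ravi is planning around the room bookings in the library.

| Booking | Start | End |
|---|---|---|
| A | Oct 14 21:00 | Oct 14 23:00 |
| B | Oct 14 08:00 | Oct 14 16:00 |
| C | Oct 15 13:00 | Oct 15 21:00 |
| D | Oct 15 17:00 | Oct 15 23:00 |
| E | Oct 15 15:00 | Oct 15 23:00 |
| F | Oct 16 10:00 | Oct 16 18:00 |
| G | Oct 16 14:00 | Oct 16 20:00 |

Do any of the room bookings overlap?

Yes

Sorted by start: B, A, C, E, D, F, G.
A starts after B ends, so nothing later overlaps B either.
C starts after A ends, so nothing later overlaps A either.
E starts before C ends → C and E overlap.
That's a conflict, so the schedule is not conflict-free.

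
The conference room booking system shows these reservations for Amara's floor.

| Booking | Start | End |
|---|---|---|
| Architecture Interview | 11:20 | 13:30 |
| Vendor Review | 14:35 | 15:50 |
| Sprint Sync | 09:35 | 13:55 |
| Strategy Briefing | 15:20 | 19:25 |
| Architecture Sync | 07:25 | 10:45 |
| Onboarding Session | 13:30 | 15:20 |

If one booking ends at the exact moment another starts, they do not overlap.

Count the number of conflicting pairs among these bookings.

5

Sorted by start: Architecture Sync, Sprint Sync, Architecture Interview, Onboarding Session, Vendor Review, Strategy Briefing.
Sprint Sync starts before Architecture Sync ends → Architecture Sync and Sprint Sync overlap.
Architecture Interview starts after Architecture Sync ends; Architecture Sync is clear from here.
Architecture Interview starts before Sprint Sync ends → Sprint Sync and Architecture Interview overlap.
Onboarding Session starts before Sprint Sync ends → Sprint Sync and Onboarding Session overlap.
Vendor Review starts after Sprint Sync ends; Sprint Sync is clear from here.
Onboarding Session starts exactly when Architecture Interview ends (back-to-back, no overlap); Architecture Interview is clear from here.
Vendor Review starts before Onboarding Session ends → Onboarding Session and Vendor Review overlap.
Strategy Briefing starts exactly when Onboarding Session ends (back-to-back, no overlap).
Strategy Briefing starts before Vendor Review ends → Vendor Review and Strategy Briefing overlap.
Overlapping pairs: Architecture Interview & Sprint Sync, Architecture Sync & Sprint Sync, Onboarding Session & Sprint Sync, Onboarding Session & Vendor Review, Strategy Briefing & Vendor Review — 5 in total.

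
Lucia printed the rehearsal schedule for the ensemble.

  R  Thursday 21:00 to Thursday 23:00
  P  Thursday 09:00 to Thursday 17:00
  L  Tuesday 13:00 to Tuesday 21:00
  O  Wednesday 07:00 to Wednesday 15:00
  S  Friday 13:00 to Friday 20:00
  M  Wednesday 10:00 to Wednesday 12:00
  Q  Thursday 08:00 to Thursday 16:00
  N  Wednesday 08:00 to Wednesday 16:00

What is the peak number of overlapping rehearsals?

3

Sort all start/end points and keep a running count:
Tuesday 13:00 start L → 1
Tuesday 21:00 end L → 0
Wednesday 07:00 start O → 1
Wednesday 08:00 start N → 2
Wednesday 10:00 start M → 3
Wednesday 12:00 end M → 2
Wednesday 15:00 end O → 1
Wednesday 16:00 end N → 0
Thursday 08:00 start Q → 1
Thursday 09:00 start P → 2
Thursday 16:00 end Q → 1
Thursday 17:00 end P → 0
Thursday 21:00 start R → 1
Thursday 23:00 end R → 0
Friday 13:00 start S → 1
Friday 20:00 end S → 0
Peak is 3, at Wednesday 10:00 (M, N, O).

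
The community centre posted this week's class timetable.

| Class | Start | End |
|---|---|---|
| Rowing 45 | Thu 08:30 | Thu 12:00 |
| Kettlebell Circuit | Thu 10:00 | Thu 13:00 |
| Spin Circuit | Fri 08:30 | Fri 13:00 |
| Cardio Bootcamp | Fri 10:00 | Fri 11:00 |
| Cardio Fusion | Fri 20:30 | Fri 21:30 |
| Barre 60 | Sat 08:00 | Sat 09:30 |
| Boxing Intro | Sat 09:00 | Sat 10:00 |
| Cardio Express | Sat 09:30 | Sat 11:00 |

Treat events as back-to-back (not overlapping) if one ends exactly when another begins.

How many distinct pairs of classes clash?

4

Two intervals overlap when each starts before the other ends.
Sorted by start: Rowing 45, Kettlebell Circuit, Spin Circuit, Cardio Bootcamp, Cardio Fusion, Barre 60, Boxing Intro, Cardio Express.
Kettlebell Circuit starts before Rowing 45 ends → Rowing 45 and Kettlebell Circuit overlap.
Spin Circuit starts after Rowing 45 ends, so nothing later overlaps Rowing 45 either.
Spin Circuit starts after Kettlebell Circuit ends, so nothing later overlaps Kettlebell Circuit either.
Cardio Bootcamp starts before Spin Circuit ends → Spin Circuit and Cardio Bootcamp overlap.
Cardio Fusion starts after Spin Circuit ends, so nothing later overlaps Spin Circuit either.
Cardio Fusion starts after Cardio Bootcamp ends, so nothing later overlaps Cardio Bootcamp either.
Barre 60 starts after Cardio Fusion ends, so nothing later overlaps Cardio Fusion either.
Boxing Intro starts before Barre 60 ends → Barre 60 and Boxing Intro overlap.
Cardio Express starts exactly when Barre 60 ends (back-to-back, no overlap).
Cardio Express starts before Boxing Intro ends → Boxing Intro and Cardio Express overlap.
Overlapping pairs: Barre 60 & Boxing Intro, Boxing Intro & Cardio Express, Cardio Bootcamp & Spin Circuit, Kettlebell Circuit & Rowing 45 — 4 in total.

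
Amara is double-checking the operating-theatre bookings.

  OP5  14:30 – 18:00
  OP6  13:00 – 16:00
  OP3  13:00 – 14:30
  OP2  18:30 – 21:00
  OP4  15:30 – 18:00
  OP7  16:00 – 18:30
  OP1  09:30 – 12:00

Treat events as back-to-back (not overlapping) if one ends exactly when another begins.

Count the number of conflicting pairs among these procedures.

6

Sorted by start: OP1, OP3, OP6, OP5, OP4, OP7, OP2.
OP3 starts after OP1 ends — done with OP1.
OP6 starts before OP3 ends → OP3 and OP6 overlap.
OP5 starts exactly when OP3 ends (back-to-back, no overlap) — done with OP3.
OP5 starts before OP6 ends → OP6 and OP5 overlap.
OP4 starts before OP6 ends → OP6 and OP4 overlap.
OP7 starts exactly when OP6 ends (back-to-back, no overlap) — done with OP6.
OP4 starts before OP5 ends → OP5 and OP4 overlap.
OP7 starts before OP5 ends → OP5 and OP7 overlap.
OP2 starts after OP5 ends.
OP7 starts before OP4 ends → OP4 and OP7 overlap.
OP2 starts after OP4 ends.
OP2 starts exactly when OP7 ends (back-to-back, no overlap).
Overlapping pairs: OP3 & OP6, OP4 & OP5, OP4 & OP6, OP4 & OP7, OP5 & OP6, OP5 & OP7 — 6 in total.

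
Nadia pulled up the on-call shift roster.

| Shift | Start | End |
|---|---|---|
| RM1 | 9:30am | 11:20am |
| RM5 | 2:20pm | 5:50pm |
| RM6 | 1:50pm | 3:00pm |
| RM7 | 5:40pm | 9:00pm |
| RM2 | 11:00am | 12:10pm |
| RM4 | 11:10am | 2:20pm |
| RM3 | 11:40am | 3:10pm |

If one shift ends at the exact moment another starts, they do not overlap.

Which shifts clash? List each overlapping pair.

RM1 & RM2, RM1 & RM4, RM2 & RM3, RM2 & RM4, RM3 & RM4, RM3 & RM5, RM3 & RM6, RM4 & RM6, RM5 & RM6, RM5 & RM7

Sorted by start: RM1, RM2, RM4, RM3, RM6, RM5, RM7.
RM2 starts before RM1 ends → RM1 and RM2 overlap.
RM4 starts before RM1 ends → RM1 and RM4 overlap.
RM3 starts after RM1 ends — done with RM1.
RM4 starts before RM2 ends → RM2 and RM4 overlap.
RM3 starts before RM2 ends → RM2 and RM3 overlap.
RM6 starts after RM2 ends — done with RM2.
RM3 starts before RM4 ends → RM4 and RM3 overlap.
RM6 starts before RM4 ends → RM4 and RM6 overlap.
RM5 starts exactly when RM4 ends (back-to-back, no overlap) — done with RM4.
RM6 starts before RM3 ends → RM3 and RM6 overlap.
RM5 starts before RM3 ends → RM3 and RM5 overlap.
RM7 starts after RM3 ends.
RM5 starts before RM6 ends → RM6 and RM5 overlap.
RM7 starts after RM6 ends.
RM7 starts before RM5 ends → RM5 and RM7 overlap.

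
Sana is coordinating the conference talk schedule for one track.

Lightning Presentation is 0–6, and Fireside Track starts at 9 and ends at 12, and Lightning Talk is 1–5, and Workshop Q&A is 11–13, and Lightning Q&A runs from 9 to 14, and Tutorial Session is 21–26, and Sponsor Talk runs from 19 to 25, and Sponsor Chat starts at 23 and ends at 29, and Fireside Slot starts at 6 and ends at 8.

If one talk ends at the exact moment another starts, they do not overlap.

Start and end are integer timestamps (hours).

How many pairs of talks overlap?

7

Sorted by start: Lightning Presentation, Lightning Talk, Fireside Slot, Fireside Track, Lightning Q&A, Workshop Q&A, Sponsor Talk, Tutorial Session, Sponsor Chat.
Lightning Talk starts before Lightning Presentation ends → Lightning Presentation and Lightning Talk overlap.
Fireside Slot starts exactly when Lightning Presentation ends (back-to-back, no overlap); Lightning Presentation is clear from here.
Fireside Slot starts after Lightning Talk ends; Lightning Talk is clear from here.
Fireside Track starts after Fireside Slot ends; Fireside Slot is clear from here.
Lightning Q&A starts before Fireside Track ends → Fireside Track and Lightning Q&A overlap.
Workshop Q&A starts before Fireside Track ends → Fireside Track and Workshop Q&A overlap.
Sponsor Talk starts after Fireside Track ends; Fireside Track is clear from here.
Workshop Q&A starts before Lightning Q&A ends → Lightning Q&A and Workshop Q&A overlap.
Sponsor Talk starts after Lightning Q&A ends; Lightning Q&A is clear from here.
Sponsor Talk starts after Workshop Q&A ends; Workshop Q&A is clear from here.
Tutorial Session starts before Sponsor Talk ends → Sponsor Talk and Tutorial Session overlap.
Sponsor Chat starts before Sponsor Talk ends → Sponsor Talk and Sponsor Chat overlap.
Sponsor Chat starts before Tutorial Session ends → Tutorial Session and Sponsor Chat overlap.
Overlapping pairs: Fireside Track & Lightning Q&A, Fireside Track & Workshop Q&A, Lightning Presentation & Lightning Talk, Lightning Q&A & Workshop Q&A, Sponsor Chat & Sponsor Talk, Sponsor Chat & Tutorial Session, Sponsor Talk & Tutorial Session — 7 in total.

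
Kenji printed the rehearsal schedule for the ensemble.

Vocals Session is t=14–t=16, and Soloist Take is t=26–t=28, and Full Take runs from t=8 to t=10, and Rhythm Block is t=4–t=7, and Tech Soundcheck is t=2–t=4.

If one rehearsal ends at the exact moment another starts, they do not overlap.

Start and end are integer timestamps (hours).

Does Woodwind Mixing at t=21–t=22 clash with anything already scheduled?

Tech Soundcheck: ends t=4 at or before Woodwind Mixing starts t=21 → clear.
Rhythm Block: ends t=7 at or before Woodwind Mixing starts t=21 → clear.
Full Take: ends t=10 at or before Woodwind Mixing starts t=21 → clear.
Vocals Session: ends t=16 at or before Woodwind Mixing starts t=21 → clear.
Soloist Take: starts t=26 at or after Woodwind Mixing ends t=22 → clear.

No — it doesn't clash with anything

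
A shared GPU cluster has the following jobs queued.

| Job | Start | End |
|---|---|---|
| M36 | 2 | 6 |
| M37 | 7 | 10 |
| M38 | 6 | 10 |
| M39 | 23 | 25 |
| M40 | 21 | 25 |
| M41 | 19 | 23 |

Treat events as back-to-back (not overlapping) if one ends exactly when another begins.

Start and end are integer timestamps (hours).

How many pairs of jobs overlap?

3

Sorted by start: M36, M38, M37, M41, M40, M39.
M38 starts exactly when M36 ends (back-to-back, no overlap), so M36 has no further overlaps.
M37 starts before M38 ends → M38 and M37 overlap.
M41 starts after M38 ends, so M38 has no further overlaps.
M41 starts after M37 ends, so M37 has no further overlaps.
M40 starts before M41 ends → M41 and M40 overlap.
M39 starts exactly when M41 ends (back-to-back, no overlap).
M39 starts before M40 ends → M40 and M39 overlap.
Overlapping pairs: M37 & M38, M39 & M40, M40 & M41 — 3 in total.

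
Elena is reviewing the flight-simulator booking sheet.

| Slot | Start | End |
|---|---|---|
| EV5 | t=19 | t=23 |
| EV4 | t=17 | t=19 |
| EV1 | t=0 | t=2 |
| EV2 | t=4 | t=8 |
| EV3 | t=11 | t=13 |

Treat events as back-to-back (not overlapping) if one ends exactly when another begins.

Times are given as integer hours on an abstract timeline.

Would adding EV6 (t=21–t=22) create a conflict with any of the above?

Yes — it overlaps EV5

EV1: ends t=2 at or before EV6 starts t=21 → clear.
EV2: ends t=8 at or before EV6 starts t=21 → clear.
EV3: ends t=13 at or before EV6 starts t=21 → clear.
EV4: ends t=19 at or before EV6 starts t=21 → clear.
EV5: starts t=19 before EV6 ends t=22, and ends t=23 after EV6 starts t=21 → overlap.
EV6 overlaps EV5.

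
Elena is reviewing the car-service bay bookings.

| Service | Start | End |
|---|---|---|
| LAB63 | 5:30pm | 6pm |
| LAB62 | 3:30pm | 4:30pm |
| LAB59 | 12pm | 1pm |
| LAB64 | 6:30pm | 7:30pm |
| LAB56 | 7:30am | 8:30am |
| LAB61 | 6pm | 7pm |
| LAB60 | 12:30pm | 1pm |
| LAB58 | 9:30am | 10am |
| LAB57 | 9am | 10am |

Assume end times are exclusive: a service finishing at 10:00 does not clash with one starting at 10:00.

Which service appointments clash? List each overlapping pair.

Sorted by start: LAB56, LAB57, LAB58, LAB59, LAB60, LAB62, LAB63, LAB61, LAB64.
LAB57 starts after LAB56 ends, so LAB56 has no further overlaps.
LAB58 starts before LAB57 ends → LAB57 and LAB58 overlap.
LAB59 starts after LAB57 ends, so LAB57 has no further overlaps.
LAB59 starts after LAB58 ends, so LAB58 has no further overlaps.
LAB60 starts before LAB59 ends → LAB59 and LAB60 overlap.
LAB62 starts after LAB59 ends, so LAB59 has no further overlaps.
LAB62 starts after LAB60 ends, so LAB60 has no further overlaps.
LAB63 starts after LAB62 ends, so LAB62 has no further overlaps.
LAB61 starts exactly when LAB63 ends (back-to-back, no overlap), so LAB63 has no further overlaps.
LAB64 starts before LAB61 ends → LAB61 and LAB64 overlap.

LAB57 & LAB58, LAB59 & LAB60, LAB61 & LAB64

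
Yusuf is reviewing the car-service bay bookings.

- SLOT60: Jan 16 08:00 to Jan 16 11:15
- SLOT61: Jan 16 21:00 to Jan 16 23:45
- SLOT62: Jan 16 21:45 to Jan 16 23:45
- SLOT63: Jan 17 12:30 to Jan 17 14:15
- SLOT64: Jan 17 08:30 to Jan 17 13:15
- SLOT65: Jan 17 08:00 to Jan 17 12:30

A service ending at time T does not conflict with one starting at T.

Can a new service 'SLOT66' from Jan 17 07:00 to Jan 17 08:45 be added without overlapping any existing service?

SLOT60: ends Jan 16 11:15 at or before SLOT66 starts Jan 17 07:00 → clear.
SLOT61: ends Jan 16 23:45 at or before SLOT66 starts Jan 17 07:00 → clear.
SLOT62: ends Jan 16 23:45 at or before SLOT66 starts Jan 17 07:00 → clear.
SLOT65: starts Jan 17 08:00 before SLOT66 ends Jan 17 08:45, and ends Jan 17 12:30 after SLOT66 starts Jan 17 07:00 → overlap.
SLOT64: starts Jan 17 08:30 before SLOT66 ends Jan 17 08:45, and ends Jan 17 13:15 after SLOT66 starts Jan 17 07:00 → overlap.
SLOT63: starts Jan 17 12:30 at or after SLOT66 ends Jan 17 08:45 → clear.
SLOT66 overlaps SLOT64, SLOT65.

No — it overlaps SLOT64, SLOT65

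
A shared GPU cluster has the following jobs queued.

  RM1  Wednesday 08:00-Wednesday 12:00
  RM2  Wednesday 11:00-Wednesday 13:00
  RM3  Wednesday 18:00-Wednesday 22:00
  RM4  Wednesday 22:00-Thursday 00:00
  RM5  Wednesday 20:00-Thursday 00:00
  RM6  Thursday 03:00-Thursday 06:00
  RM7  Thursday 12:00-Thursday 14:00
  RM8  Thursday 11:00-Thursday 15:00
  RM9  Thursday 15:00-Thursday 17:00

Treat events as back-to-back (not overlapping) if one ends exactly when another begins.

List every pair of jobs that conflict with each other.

Two intervals overlap when each starts before the other ends.
Sorted by start: RM1, RM2, RM3, RM5, RM4, RM6, RM8, RM7, RM9.
RM2 starts before RM1 ends → RM1 and RM2 overlap.
RM3 starts after RM1 ends; RM1 is clear from here.
RM3 starts after RM2 ends; RM2 is clear from here.
RM5 starts before RM3 ends → RM3 and RM5 overlap.
RM4 starts exactly when RM3 ends (back-to-back, no overlap); RM3 is clear from here.
RM4 starts before RM5 ends → RM5 and RM4 overlap.
RM6 starts after RM5 ends; RM5 is clear from here.
RM6 starts after RM4 ends; RM4 is clear from here.
RM8 starts after RM6 ends; RM6 is clear from here.
RM7 starts before RM8 ends → RM8 and RM7 overlap.
RM9 starts exactly when RM8 ends (back-to-back, no overlap).
RM9 starts after RM7 ends.

RM1 & RM2, RM3 & RM5, RM4 & RM5, RM7 & RM8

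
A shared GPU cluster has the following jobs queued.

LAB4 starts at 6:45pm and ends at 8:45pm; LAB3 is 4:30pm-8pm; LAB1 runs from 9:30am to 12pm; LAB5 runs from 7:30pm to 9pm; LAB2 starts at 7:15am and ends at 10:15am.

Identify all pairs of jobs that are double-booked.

LAB1 & LAB2, LAB3 & LAB4, LAB3 & LAB5, LAB4 & LAB5

Sorted by start: LAB2, LAB1, LAB3, LAB4, LAB5.
LAB1 starts before LAB2 ends → LAB2 and LAB1 overlap.
LAB3 starts after LAB2 ends, so nothing later overlaps LAB2 either.
LAB3 starts after LAB1 ends, so nothing later overlaps LAB1 either.
LAB4 starts before LAB3 ends → LAB3 and LAB4 overlap.
LAB5 starts before LAB3 ends → LAB3 and LAB5 overlap.
LAB5 starts before LAB4 ends → LAB4 and LAB5 overlap.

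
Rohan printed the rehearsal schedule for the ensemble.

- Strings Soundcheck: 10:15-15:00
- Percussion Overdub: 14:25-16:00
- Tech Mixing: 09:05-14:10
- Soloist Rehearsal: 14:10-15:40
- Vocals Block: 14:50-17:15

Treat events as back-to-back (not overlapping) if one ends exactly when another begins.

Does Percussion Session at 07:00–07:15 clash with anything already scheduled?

No — it doesn't clash with anything

Tech Mixing: starts 09:05 at or after Percussion Session ends 07:15 → clear.
Strings Soundcheck: starts 10:15 at or after Percussion Session ends 07:15 → clear.
Soloist Rehearsal: starts 14:10 at or after Percussion Session ends 07:15 → clear.
Percussion Overdub: starts 14:25 at or after Percussion Session ends 07:15 → clear.
Vocals Block: starts 14:50 at or after Percussion Session ends 07:15 → clear.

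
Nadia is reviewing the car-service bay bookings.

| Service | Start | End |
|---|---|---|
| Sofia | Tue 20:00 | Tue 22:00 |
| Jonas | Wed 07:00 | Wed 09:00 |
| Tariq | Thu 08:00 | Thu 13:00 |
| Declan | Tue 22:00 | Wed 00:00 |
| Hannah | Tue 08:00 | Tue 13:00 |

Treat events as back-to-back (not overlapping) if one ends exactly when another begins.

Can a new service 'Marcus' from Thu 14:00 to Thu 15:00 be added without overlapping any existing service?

Yes — the slot is free

Hannah: ends Tue 13:00 at or before Marcus starts Thu 14:00 → clear.
Sofia: ends Tue 22:00 at or before Marcus starts Thu 14:00 → clear.
Declan: ends Wed 00:00 at or before Marcus starts Thu 14:00 → clear.
Jonas: ends Wed 09:00 at or before Marcus starts Thu 14:00 → clear.
Tariq: ends Thu 13:00 at or before Marcus starts Thu 14:00 → clear.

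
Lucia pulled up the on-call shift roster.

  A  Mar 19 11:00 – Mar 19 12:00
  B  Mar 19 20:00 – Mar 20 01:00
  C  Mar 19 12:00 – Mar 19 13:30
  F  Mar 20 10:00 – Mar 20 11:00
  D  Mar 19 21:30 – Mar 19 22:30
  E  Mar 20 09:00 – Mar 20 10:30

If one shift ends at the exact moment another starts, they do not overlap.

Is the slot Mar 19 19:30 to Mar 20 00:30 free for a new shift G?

A: ends Mar 19 12:00 at or before G starts Mar 19 19:30 → clear.
C: ends Mar 19 13:30 at or before G starts Mar 19 19:30 → clear.
B: starts Mar 19 20:00 before G ends Mar 20 00:30, and ends Mar 20 01:00 after G starts Mar 19 19:30 → overlap.
D: starts Mar 19 21:30 before G ends Mar 20 00:30, and ends Mar 19 22:30 after G starts Mar 19 19:30 → overlap.
E: starts Mar 20 09:00 at or after G ends Mar 20 00:30 → clear.
F: starts Mar 20 10:00 at or after G ends Mar 20 00:30 → clear.
G overlaps B, D.

No — it overlaps B, D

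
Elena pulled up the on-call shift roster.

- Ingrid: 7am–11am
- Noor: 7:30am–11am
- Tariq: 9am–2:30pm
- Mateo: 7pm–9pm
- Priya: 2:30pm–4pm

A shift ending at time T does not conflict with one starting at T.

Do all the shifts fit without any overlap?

No

Two intervals overlap when each starts before the other ends.
Sorted by start: Ingrid, Noor, Tariq, Priya, Mateo.
Noor starts before Ingrid ends → Ingrid and Noor overlap.
That's a conflict, so the schedule is not conflict-free.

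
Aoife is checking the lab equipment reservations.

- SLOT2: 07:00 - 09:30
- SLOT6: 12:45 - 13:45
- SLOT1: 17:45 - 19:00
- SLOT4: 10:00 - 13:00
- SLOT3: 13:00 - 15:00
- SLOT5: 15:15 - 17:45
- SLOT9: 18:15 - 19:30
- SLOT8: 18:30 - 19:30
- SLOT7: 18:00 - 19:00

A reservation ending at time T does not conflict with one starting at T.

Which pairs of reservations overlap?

Sorted by start: SLOT2, SLOT4, SLOT6, SLOT3, SLOT5, SLOT1, SLOT7, SLOT9, SLOT8.
SLOT4 starts after SLOT2 ends, so SLOT2 has no further overlaps.
SLOT6 starts before SLOT4 ends → SLOT4 and SLOT6 overlap.
SLOT3 starts exactly when SLOT4 ends (back-to-back, no overlap), so SLOT4 has no further overlaps.
SLOT3 starts before SLOT6 ends → SLOT6 and SLOT3 overlap.
SLOT5 starts after SLOT6 ends, so SLOT6 has no further overlaps.
SLOT5 starts after SLOT3 ends, so SLOT3 has no further overlaps.
SLOT1 starts exactly when SLOT5 ends (back-to-back, no overlap), so SLOT5 has no further overlaps.
SLOT7 starts before SLOT1 ends → SLOT1 and SLOT7 overlap.
SLOT9 starts before SLOT1 ends → SLOT1 and SLOT9 overlap.
SLOT8 starts before SLOT1 ends → SLOT1 and SLOT8 overlap.
SLOT9 starts before SLOT7 ends → SLOT7 and SLOT9 overlap.
SLOT8 starts before SLOT7 ends → SLOT7 and SLOT8 overlap.
SLOT8 starts before SLOT9 ends → SLOT9 and SLOT8 overlap.

SLOT1 & SLOT7, SLOT1 & SLOT8, SLOT1 & SLOT9, SLOT3 & SLOT6, SLOT4 & SLOT6, SLOT7 & SLOT8, SLOT7 & SLOT9, SLOT8 & SLOT9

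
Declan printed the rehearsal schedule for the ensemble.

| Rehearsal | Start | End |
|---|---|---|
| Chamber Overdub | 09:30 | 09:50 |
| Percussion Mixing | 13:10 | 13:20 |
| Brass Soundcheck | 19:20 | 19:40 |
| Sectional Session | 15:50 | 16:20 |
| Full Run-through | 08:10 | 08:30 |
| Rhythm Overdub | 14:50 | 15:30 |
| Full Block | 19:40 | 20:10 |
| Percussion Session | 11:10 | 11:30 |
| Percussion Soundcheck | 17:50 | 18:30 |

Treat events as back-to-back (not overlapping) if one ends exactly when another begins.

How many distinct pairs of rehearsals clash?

Two intervals overlap when each starts before the other ends.
Sorted by start: Full Run-through, Chamber Overdub, Percussion Session, Percussion Mixing, Rhythm Overdub, Sectional Session, Percussion Soundcheck, Brass Soundcheck, Full Block.
Chamber Overdub starts after Full Run-through ends; Full Run-through is clear from here.
Percussion Session starts after Chamber Overdub ends; Chamber Overdub is clear from here.
Percussion Mixing starts after Percussion Session ends; Percussion Session is clear from here.
Rhythm Overdub starts after Percussion Mixing ends; Percussion Mixing is clear from here.
Sectional Session starts after Rhythm Overdub ends; Rhythm Overdub is clear from here.
Percussion Soundcheck starts after Sectional Session ends; Sectional Session is clear from here.
Brass Soundcheck starts after Percussion Soundcheck ends; Percussion Soundcheck is clear from here.
Full Block starts exactly when Brass Soundcheck ends (back-to-back, no overlap).
No pair overlaps.

0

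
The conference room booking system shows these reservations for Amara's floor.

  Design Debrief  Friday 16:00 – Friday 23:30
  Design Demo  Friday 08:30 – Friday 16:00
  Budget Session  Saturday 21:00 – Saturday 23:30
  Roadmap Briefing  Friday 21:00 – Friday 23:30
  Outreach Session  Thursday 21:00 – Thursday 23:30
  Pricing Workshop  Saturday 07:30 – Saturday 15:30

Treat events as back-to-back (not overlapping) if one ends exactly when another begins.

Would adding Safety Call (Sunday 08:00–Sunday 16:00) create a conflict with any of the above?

No — it doesn't clash with anything

Outreach Session: ends Thursday 23:30 at or before Safety Call starts Sunday 08:00 → clear.
Design Demo: ends Friday 16:00 at or before Safety Call starts Sunday 08:00 → clear.
Design Debrief: ends Friday 23:30 at or before Safety Call starts Sunday 08:00 → clear.
Roadmap Briefing: ends Friday 23:30 at or before Safety Call starts Sunday 08:00 → clear.
Pricing Workshop: ends Saturday 15:30 at or before Safety Call starts Sunday 08:00 → clear.
Budget Session: ends Saturday 23:30 at or before Safety Call starts Sunday 08:00 → clear.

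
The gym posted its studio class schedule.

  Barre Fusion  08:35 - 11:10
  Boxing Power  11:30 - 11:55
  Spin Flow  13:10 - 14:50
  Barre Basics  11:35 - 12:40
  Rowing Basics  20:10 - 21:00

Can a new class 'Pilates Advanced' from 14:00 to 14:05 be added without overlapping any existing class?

Barre Fusion: ends 11:10 at or before Pilates Advanced starts 14:00 → clear.
Boxing Power: ends 11:55 at or before Pilates Advanced starts 14:00 → clear.
Barre Basics: ends 12:40 at or before Pilates Advanced starts 14:00 → clear.
Spin Flow: starts 13:10 before Pilates Advanced ends 14:05, and ends 14:50 after Pilates Advanced starts 14:00 → overlap.
Rowing Basics: starts 20:10 at or after Pilates Advanced ends 14:05 → clear.
Pilates Advanced overlaps Spin Flow.

No — it overlaps Spin Flow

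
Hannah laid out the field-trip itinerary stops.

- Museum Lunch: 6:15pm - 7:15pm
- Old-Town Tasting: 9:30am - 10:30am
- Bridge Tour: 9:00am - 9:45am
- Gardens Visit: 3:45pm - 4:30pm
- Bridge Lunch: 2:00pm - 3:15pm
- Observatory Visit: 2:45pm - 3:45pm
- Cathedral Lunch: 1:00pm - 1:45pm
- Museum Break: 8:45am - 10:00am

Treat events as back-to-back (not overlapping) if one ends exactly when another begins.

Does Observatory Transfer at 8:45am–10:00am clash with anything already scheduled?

Yes — it overlaps Bridge Tour, Museum Break, Old-Town Tasting

Museum Break: starts 8:45am before Observatory Transfer ends 10:00am, and ends 10:00am after Observatory Transfer starts 8:45am → overlap.
Bridge Tour: starts 9:00am before Observatory Transfer ends 10:00am, and ends 9:45am after Observatory Transfer starts 8:45am → overlap.
Old-Town Tasting: starts 9:30am before Observatory Transfer ends 10:00am, and ends 10:30am after Observatory Transfer starts 8:45am → overlap.
Cathedral Lunch: starts 1:00pm at or after Observatory Transfer ends 10:00am → clear.
Bridge Lunch: starts 2:00pm at or after Observatory Transfer ends 10:00am → clear.
Observatory Visit: starts 2:45pm at or after Observatory Transfer ends 10:00am → clear.
Gardens Visit: starts 3:45pm at or after Observatory Transfer ends 10:00am → clear.
Museum Lunch: starts 6:15pm at or after Observatory Transfer ends 10:00am → clear.
Observatory Transfer overlaps Museum Break, Bridge Tour, Old-Town Tasting.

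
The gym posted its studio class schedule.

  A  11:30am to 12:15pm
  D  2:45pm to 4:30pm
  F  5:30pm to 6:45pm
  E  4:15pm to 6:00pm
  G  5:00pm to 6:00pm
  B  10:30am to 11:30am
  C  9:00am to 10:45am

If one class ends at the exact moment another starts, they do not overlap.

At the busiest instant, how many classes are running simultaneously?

3

Walk through starts and ends in time order (an end at T is processed before a start at T):
9:00am start C → 1
10:30am start B → 2
10:45am end C → 1
11:30am end B → 0
11:30am start A → 1
12:15pm end A → 0
2:45pm start D → 1
4:15pm start E → 2
4:30pm end D → 1
5:00pm start G → 2
5:30pm start F → 3
6:00pm end E → 2
6:00pm end G → 1
6:45pm end F → 0
Peak is 3, at 5:30pm (E, F, G).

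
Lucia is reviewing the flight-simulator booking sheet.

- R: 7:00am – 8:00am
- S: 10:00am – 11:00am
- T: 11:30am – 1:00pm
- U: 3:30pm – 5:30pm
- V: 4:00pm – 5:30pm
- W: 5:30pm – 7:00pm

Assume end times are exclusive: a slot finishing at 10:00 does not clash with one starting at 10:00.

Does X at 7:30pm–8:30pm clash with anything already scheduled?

No — it doesn't clash with anything

R: ends 8:00am at or before X starts 7:30pm → clear.
S: ends 11:00am at or before X starts 7:30pm → clear.
T: ends 1:00pm at or before X starts 7:30pm → clear.
U: ends 5:30pm at or before X starts 7:30pm → clear.
V: ends 5:30pm at or before X starts 7:30pm → clear.
W: ends 7:00pm at or before X starts 7:30pm → clear.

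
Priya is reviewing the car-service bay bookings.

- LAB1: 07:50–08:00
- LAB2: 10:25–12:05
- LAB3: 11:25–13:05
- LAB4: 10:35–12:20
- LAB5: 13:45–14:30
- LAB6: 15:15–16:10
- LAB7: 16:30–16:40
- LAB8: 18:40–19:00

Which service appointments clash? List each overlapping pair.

Two intervals overlap when each starts before the other ends.
Sorted by start: LAB1, LAB2, LAB4, LAB3, LAB5, LAB6, LAB7, LAB8.
LAB2 starts after LAB1 ends; LAB1 is clear from here.
LAB4 starts before LAB2 ends → LAB2 and LAB4 overlap.
LAB3 starts before LAB2 ends → LAB2 and LAB3 overlap.
LAB5 starts after LAB2 ends; LAB2 is clear from here.
LAB3 starts before LAB4 ends → LAB4 and LAB3 overlap.
LAB5 starts after LAB4 ends; LAB4 is clear from here.
LAB5 starts after LAB3 ends; LAB3 is clear from here.
LAB6 starts after LAB5 ends; LAB5 is clear from here.
LAB7 starts after LAB6 ends; LAB6 is clear from here.
LAB8 starts after LAB7 ends.

LAB2 & LAB3, LAB2 & LAB4, LAB3 & LAB4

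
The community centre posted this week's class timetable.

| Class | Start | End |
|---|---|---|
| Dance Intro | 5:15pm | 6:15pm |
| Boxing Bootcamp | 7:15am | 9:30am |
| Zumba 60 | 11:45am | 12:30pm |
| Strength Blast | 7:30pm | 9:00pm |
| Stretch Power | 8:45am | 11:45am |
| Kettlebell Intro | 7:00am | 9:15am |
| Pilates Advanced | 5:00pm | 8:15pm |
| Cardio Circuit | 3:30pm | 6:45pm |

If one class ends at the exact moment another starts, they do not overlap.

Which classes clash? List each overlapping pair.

Boxing Bootcamp & Kettlebell Intro, Boxing Bootcamp & Stretch Power, Cardio Circuit & Dance Intro, Cardio Circuit & Pilates Advanced, Dance Intro & Pilates Advanced, Kettlebell Intro & Stretch Power, Pilates Advanced & Strength Blast

Sorted by start: Kettlebell Intro, Boxing Bootcamp, Stretch Power, Zumba 60, Cardio Circuit, Pilates Advanced, Dance Intro, Strength Blast.
Boxing Bootcamp starts before Kettlebell Intro ends → Kettlebell Intro and Boxing Bootcamp overlap.
Stretch Power starts before Kettlebell Intro ends → Kettlebell Intro and Stretch Power overlap.
Zumba 60 starts after Kettlebell Intro ends, so Kettlebell Intro has no further overlaps.
Stretch Power starts before Boxing Bootcamp ends → Boxing Bootcamp and Stretch Power overlap.
Zumba 60 starts after Boxing Bootcamp ends, so Boxing Bootcamp has no further overlaps.
Zumba 60 starts exactly when Stretch Power ends (back-to-back, no overlap), so Stretch Power has no further overlaps.
Cardio Circuit starts after Zumba 60 ends, so Zumba 60 has no further overlaps.
Pilates Advanced starts before Cardio Circuit ends → Cardio Circuit and Pilates Advanced overlap.
Dance Intro starts before Cardio Circuit ends → Cardio Circuit and Dance Intro overlap.
Strength Blast starts after Cardio Circuit ends.
Dance Intro starts before Pilates Advanced ends → Pilates Advanced and Dance Intro overlap.
Strength Blast starts before Pilates Advanced ends → Pilates Advanced and Strength Blast overlap.
Strength Blast starts after Dance Intro ends.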